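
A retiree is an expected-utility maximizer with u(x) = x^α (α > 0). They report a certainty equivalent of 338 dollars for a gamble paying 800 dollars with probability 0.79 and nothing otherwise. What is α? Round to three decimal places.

α ≈ 0.274

EU(lottery) = 0.79·800^α + 0.21·0 = 0.79·800^α.
Equating: 338^α = 0.79·800^α, i.e. 0.4225^α = 0.79.
Taking logs: α·ln(338/800) = ln(0.79), so α = -0.235722 / -0.861566 ≈ 0.274.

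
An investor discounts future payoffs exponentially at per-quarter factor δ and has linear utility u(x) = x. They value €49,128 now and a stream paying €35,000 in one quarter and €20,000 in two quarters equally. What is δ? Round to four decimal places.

Equating present values: 49128 = 35000δ + 20000δ².
So 20000δ² + 35000δ − 49128 = 0.
By the quadratic formula (taking the positive root), δ = (−35000 + √5155240000.00) / 40000 ≈ 0.9200.

δ ≈ 0.9200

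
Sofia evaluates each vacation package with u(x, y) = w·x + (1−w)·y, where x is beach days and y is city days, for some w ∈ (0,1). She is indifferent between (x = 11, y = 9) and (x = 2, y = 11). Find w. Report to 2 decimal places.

u(11,9) = u(2,11) means w·11 + (1−w)·9 = w·2 + (1−w)·11.
Collecting terms: w·9 = (1−w)·2.
So w/(1−w) = 2/9 = 0.2222, giving w = 2/(9+2) = 0.18.

w = 0.18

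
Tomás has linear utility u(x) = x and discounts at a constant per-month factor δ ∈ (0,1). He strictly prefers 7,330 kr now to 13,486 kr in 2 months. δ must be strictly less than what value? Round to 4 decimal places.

Under u(x) = x this choice says 7330 > δ^2·13486.
So δ^2 < 7330/13486 = 0.54353; taking the square root of both positive sides preserves the inequality.
δ < (7330/13486)^(1/2) ≈ 0.7372.

δ < 0.7372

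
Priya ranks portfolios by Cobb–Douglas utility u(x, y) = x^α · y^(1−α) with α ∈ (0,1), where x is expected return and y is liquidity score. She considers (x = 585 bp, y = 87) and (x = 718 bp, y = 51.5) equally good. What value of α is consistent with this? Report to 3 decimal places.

α ≈ 0.719

Indifference: 585^α · 87^(1−α) = 718^α · 51.5^(1−α).
Taking logs: α·ln 585 + (1−α)·ln 87 = α·ln 718 + (1−α)·ln 51.5, i.e. α·-0.204858 = (1−α)·-0.524326.
Thus α·(-0.729184) = -0.524326, so α = -0.524326/-0.729184 ≈ 0.719.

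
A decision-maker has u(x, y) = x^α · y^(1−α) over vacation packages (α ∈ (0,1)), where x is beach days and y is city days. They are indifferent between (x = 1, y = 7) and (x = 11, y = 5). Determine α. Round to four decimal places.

α ≈ 0.1231

The Cobb–Douglas utilities coincide, so 1^α·7^(1−α) = 11^α·5^(1−α).
Taking logs: α·ln 1 + (1−α)·ln 7 = α·ln 11 + (1−α)·ln 5, i.e. α·-2.3978953 = (1−α)·-0.3364722.
With A = -2.3978953 and B = -0.3364722: α·A = (1−α)·B, so α = B/(A+B) = -0.3364722/-2.7343675 ≈ 0.1231.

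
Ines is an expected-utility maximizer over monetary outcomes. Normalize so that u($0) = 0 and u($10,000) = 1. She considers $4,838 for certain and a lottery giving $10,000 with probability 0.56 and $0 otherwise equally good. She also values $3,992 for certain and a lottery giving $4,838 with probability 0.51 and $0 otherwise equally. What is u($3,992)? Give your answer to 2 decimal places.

0.29

The first gamble pins u($4,838): it must equal 0.56·1 + 0.44·0 = 0.56.
The second indifference gives u($3,992) = 0.51·u($4,838) + 0.49·u($0) = 0.51·0.56 + 0.49·0.00 = 0.2856.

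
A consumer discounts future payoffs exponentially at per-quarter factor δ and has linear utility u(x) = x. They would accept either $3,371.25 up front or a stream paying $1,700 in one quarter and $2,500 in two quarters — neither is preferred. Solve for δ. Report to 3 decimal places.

δ ≈ 0.870

The stream is worth 1700δ + 2500δ² today, so 1700δ + 2500δ² = 3371.25.
So 2500δ² + 1700δ − 3371.25 = 0.
The positive root is δ = [−1700 + √(1700² + 4·2500·3371.25)] / (2·2500) = (−1700 + 6050.000)/5000 ≈ 0.870.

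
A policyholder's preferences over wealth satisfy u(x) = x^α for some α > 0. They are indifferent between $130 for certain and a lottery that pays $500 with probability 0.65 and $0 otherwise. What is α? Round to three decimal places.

The lottery's expected utility is 0.65·u(500) + 0.35·u(0) = 0.65·500^α (since u(0) = 0 for α > 0).
Setting u(130) equal to that: 130^α = 0.65·500^α ⇒ (130/500)^α = 0.65.
Take logs: α = ln 0.65 / ln(130/500) ≈ 0.31979.

α ≈ 0.320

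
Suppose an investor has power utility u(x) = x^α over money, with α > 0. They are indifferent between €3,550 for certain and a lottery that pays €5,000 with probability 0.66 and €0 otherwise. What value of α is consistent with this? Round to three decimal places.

α ≈ 1.213

Since u(0) = 0, the lottery's EU is 0.66·5000^α.
Setting u(3550) equal to that: 3550^α = 0.66·5000^α ⇒ (3550/5000)^α = 0.66.
Taking logs: α·ln(3550/5000) = ln(0.66), so α = -0.415515 / -0.342490 ≈ 1.213.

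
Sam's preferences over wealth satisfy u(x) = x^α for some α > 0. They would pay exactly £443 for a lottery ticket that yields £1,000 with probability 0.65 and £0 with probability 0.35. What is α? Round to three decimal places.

α ≈ 0.529

The lottery's expected utility is 0.65·u(1000) + 0.35·u(0) = 0.65·1000^α (since u(0) = 0 for α > 0).
Equating: 443^α = 0.65·1000^α, i.e. 0.4430^α = 0.65.
Taking logs: α·ln(443/1000) = ln(0.65), so α = -0.430783 / -0.814186 ≈ 0.529.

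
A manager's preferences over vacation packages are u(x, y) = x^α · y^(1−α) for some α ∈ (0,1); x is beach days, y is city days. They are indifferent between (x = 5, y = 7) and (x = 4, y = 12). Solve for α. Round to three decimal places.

Set the two utilities equal: 5^α·7^(1−α) = 4^α·12^(1−α).
Taking logs: α·ln 5 + (1−α)·ln 7 = α·ln 4 + (1−α)·ln 12, i.e. α·0.223144 = (1−α)·0.538997.
Thus α·(0.762141) = 0.538997, so α = 0.538997/0.762141 ≈ 0.707.

α ≈ 0.707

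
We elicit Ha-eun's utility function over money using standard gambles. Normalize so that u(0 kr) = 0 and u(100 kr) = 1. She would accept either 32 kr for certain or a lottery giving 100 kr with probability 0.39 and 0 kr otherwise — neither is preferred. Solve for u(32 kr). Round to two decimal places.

0.39

The indifference gives u(32 kr) = 0.39·u(100 kr) + 0.61·u(0 kr) = 0.39·1 + 0.61·0 = 0.39.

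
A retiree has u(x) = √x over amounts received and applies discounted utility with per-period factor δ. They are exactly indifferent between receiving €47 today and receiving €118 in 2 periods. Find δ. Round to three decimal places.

δ ≈ 0.794

The payoff in 2 periods is discounted by δ^2, so u(47) = δ^2·u(118) and δ^2 = u(47)/u(118).
Since u(x) = √x, δ^2 = √(47/118) = 0.63111.
Taking the square root: δ = 0.63111^(1/2) ≈ 0.794.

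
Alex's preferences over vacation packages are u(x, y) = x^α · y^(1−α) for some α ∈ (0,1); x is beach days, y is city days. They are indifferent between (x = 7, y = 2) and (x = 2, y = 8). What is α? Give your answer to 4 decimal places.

Set the two utilities equal: 7^α·2^(1−α) = 2^α·8^(1−α).
Rearrange to (7/2)^α = (8/2)^(1−α) and take logs: α·1.2527630 = (1−α)·1.3862944.
So α/(1−α) = (1.3862944)/(1.2527630) = 1.1065895, and α = 1.1065895/2.1065895 ≈ 0.5253.

α ≈ 0.5253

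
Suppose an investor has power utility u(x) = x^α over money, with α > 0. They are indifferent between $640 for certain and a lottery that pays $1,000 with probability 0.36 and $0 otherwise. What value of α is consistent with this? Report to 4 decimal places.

The lottery's expected utility is 0.36·u(1000) + 0.64·u(0) = 0.36·1000^α (since u(0) = 0 for α > 0).
Indifference: 640^α = 0.36·1000^α, so (640/1000)^α = 0.36.
Taking logs: α·ln(640/1000) = ln(0.36), so α = -1.0216512 / -0.4462871 ≈ 2.2892.

α ≈ 2.2892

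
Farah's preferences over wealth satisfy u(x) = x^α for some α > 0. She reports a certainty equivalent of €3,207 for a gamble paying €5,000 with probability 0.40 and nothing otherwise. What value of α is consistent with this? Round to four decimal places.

α ≈ 2.0632

The lottery's expected utility is 0.40·u(5000) + 0.60·u(0) = 0.40·5000^α (since u(0) = 0 for α > 0).
Indifference: 3207^α = 0.40·5000^α, so (3207/5000)^α = 0.40.
α = ln(0.40) / ln(3207/5000) = -0.9162907/-0.4441020 ≈ 2.0632.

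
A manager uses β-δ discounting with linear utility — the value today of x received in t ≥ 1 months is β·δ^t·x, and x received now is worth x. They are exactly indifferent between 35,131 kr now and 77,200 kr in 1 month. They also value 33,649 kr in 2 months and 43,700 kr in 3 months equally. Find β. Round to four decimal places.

The second indifference involves only future payoffs, so β cancels: β·δ^2·33649 = β·δ^3·43700, giving δ = 33649/43700 = 0.77000.
Substituting δ into 35131 = β·δ·77200: β = 35131/(59444.000) ≈ 0.5910.

β ≈ 0.5910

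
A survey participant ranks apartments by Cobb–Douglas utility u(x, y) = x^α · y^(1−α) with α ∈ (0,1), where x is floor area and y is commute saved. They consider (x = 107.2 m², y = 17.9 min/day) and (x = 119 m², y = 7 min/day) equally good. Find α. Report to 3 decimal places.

α ≈ 0.900

The Cobb–Douglas utilities coincide, so 107.2^α·17.9^(1−α) = 119^α·7^(1−α).
Taking logs: α·ln 107.2 + (1−α)·ln 17.9 = α·ln 119 + (1−α)·ln 7, i.e. α·-0.104427 = (1−α)·-0.938891.
With A = -0.104427 and B = -0.938891: α·A = (1−α)·B, so α = B/(A+B) = -0.938891/-1.043318 ≈ 0.900.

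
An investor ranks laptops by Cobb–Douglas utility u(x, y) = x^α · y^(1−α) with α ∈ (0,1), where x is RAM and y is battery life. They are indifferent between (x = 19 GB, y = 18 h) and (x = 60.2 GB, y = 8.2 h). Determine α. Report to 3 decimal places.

α ≈ 0.405

Set the two utilities equal: 19^α·18^(1−α) = 60.2^α·8.2^(1−α).
(19/60.2)^α = (8.2/18)^(1−α); take logs: α·ln(19/60.2) = (1−α)·ln(8.2/18), i.e. α·-1.153233 = (1−α)·-0.786238.
So α/(1−α) = (-0.786238)/(-1.153233) = 0.681769, and α = 0.681769/1.681769 ≈ 0.405.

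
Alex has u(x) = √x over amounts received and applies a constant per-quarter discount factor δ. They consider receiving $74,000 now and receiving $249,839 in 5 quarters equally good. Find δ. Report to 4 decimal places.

δ ≈ 0.8854

Indifference means u(74000) = δ^5 · u(249839), so δ^5 = u(74000)/u(249839).
Since u(x) = √x, δ^5 = √(74000/249839) = 0.54423.
Hence δ = (0.54423)^(1/5) = 0.885436.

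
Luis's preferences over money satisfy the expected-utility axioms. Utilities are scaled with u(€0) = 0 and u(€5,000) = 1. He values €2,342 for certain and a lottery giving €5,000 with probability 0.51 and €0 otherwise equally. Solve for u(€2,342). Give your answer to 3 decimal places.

u(€2,342) equals the lottery's expected utility: 0.51·1 + 0.49·0 = 0.51.

0.510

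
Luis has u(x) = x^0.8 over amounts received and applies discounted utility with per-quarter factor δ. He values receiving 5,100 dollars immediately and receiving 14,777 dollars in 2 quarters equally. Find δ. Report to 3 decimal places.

Equating discounted utilities: u(5100) = δ^2·u(14777) ⇒ δ^2 = u(5100)/u(14777).
Since u(x) = x^0.8, δ^2 = (5100/14777)^0.8 = 0.34513^0.8 = 0.42696.
So δ = 0.42696^(1/2) ≈ 0.653.

δ ≈ 0.653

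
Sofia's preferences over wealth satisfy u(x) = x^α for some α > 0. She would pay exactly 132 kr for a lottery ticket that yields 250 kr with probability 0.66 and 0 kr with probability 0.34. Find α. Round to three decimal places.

α ≈ 0.651

Since u(0) = 0, the lottery's EU is 0.66·250^α.
Indifference: 132^α = 0.66·250^α, so (132/250)^α = 0.66.
α = ln(0.66) / ln(132/250) = -0.415515/-0.638659 ≈ 0.651.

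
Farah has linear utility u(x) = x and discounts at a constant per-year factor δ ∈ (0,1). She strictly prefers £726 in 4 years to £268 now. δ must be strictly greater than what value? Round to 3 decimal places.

δ > 0.779

Under u(x) = x this choice says 268 < δ^4·726.
Hence δ^4 > 268/726 = 0.36915, and x ↦ x^(1/4) is increasing on (0,∞).
δ > (268/726)^(1/4) ≈ 0.779.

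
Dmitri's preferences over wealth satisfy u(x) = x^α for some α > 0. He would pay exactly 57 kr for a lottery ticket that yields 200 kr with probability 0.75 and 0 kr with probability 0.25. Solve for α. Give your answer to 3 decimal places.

The lottery's expected utility is 0.75·u(200) + 0.25·u(0) = 0.75·200^α (since u(0) = 0 for α > 0).
Indifference: 57^α = 0.75·200^α, so (57/200)^α = 0.75.
α = ln(0.75) / ln(57/200) = -0.287682/-1.255266 ≈ 0.229.

α ≈ 0.229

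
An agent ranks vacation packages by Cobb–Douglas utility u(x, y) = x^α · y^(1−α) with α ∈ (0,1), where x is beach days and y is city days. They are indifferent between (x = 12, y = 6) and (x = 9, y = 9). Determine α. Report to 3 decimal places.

Set the two utilities equal: 12^α·6^(1−α) = 9^α·9^(1−α).
Taking logs: α·ln 12 + (1−α)·ln 6 = α·ln 9 + (1−α)·ln 9, i.e. α·0.287682 = (1−α)·0.405465.
So α/(1−α) = (0.405465)/(0.287682) = 1.409421, and α = 1.409421/2.409421 ≈ 0.585.

α ≈ 0.585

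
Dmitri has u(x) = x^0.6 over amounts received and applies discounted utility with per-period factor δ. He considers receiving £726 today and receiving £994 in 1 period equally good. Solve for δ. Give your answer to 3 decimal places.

Equating discounted utilities: u(726) = δ·u(994) ⇒ δ = u(726)/u(994).
Since u(x) = x^0.6, δ = (726/994)^0.6 = 0.73038^0.6 = 0.82819.

δ ≈ 0.828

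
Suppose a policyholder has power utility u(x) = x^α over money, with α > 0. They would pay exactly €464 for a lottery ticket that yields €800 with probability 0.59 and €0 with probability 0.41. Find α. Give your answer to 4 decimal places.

α ≈ 0.9686

The lottery's expected utility is 0.59·u(800) + 0.41·u(0) = 0.59·800^α (since u(0) = 0 for α > 0).
Equating: 464^α = 0.59·800^α, i.e. 0.5800^α = 0.59.
Take logs: α = ln 0.59 / ln(464/800) ≈ 0.968618.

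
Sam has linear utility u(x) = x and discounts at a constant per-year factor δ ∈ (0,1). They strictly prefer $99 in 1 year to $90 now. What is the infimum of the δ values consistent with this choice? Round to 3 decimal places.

δ > 0.909

The preference means 90 < δ·99.
Dividing through by 99 gives δ > 0.90909.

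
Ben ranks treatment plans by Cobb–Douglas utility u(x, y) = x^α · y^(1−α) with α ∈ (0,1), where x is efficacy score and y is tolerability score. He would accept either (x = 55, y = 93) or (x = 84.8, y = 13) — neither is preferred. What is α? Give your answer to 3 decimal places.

α ≈ 0.820

The Cobb–Douglas utilities coincide, so 55^α·93^(1−α) = 84.8^α·13^(1−α).
Rearrange to (55/84.8)^α = (13/93)^(1−α) and take logs: α·-0.432962 = (1−α)·-1.967650.
With A = -0.432962 and B = -1.967650: α·A = (1−α)·B, so α = B/(A+B) = -1.967650/-2.400612 ≈ 0.820.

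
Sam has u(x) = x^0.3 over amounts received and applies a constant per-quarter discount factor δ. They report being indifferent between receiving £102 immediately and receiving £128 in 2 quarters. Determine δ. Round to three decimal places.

δ ≈ 0.967

Indifference means u(102) = δ^2 · u(128), so δ^2 = u(102)/u(128).
Since u(x) = x^0.3, δ^2 = (102/128)^0.3 = 0.79688^0.3 = 0.93415.
Hence δ = (0.93415)^(1/2) = 0.96651.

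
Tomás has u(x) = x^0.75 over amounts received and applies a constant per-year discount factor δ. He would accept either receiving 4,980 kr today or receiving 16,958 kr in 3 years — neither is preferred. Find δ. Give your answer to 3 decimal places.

δ ≈ 0.736

Indifference means u(4980) = δ^3 · u(16958), so δ^3 = u(4980)/u(16958).
Since u(x) = x^0.75, δ^3 = (4980/16958)^0.75 = 0.29367^0.75 = 0.39892.
Hence δ = (0.39892)^(1/3) = 0.73615.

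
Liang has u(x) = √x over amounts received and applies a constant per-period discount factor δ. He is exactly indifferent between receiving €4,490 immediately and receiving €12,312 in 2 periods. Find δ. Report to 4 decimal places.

The payoff in 2 periods is discounted by δ^2, so u(4490) = δ^2·u(12312) and δ^2 = u(4490)/u(12312).
Since u(x) = √x, δ^2 = √(4490/12312) = 0.60389.
So δ = 0.60389^(1/2) ≈ 0.7771.

δ ≈ 0.7771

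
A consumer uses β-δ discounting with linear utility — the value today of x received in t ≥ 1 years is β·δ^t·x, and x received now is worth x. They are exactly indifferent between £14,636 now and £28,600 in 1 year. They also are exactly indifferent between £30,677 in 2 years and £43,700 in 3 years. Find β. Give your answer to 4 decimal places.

The second indifference involves only future payoffs, so β cancels: β·δ^2·30677 = β·δ^3·43700, giving δ = 30677/43700 = 0.70199.
Substituting δ into 14636 = β·δ·28600: β = 14636/(20076.938) ≈ 0.7290.

β ≈ 0.7290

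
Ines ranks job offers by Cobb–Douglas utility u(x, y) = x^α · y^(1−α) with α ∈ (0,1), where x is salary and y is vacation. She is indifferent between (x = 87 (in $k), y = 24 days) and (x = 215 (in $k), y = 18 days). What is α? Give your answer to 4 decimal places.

α ≈ 0.2413

The Cobb–Douglas utilities coincide, so 87^α·24^(1−α) = 215^α·18^(1−α).
Rearrange to (87/215)^α = (18/24)^(1−α) and take logs: α·-0.9047299 = (1−α)·-0.2876821.
Thus α·(-1.1924120) = -0.2876821, so α = -0.2876821/-1.1924120 ≈ 0.2413.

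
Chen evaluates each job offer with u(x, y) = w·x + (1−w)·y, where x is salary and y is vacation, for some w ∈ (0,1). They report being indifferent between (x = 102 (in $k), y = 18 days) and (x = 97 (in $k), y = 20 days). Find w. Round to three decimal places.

w = 0.286

Indifference: w·102 + (1−w)·18 = w·97 + (1−w)·20.
w·(102−97) = (1−w)·(20−18), i.e. w·5 = (1−w)·2.
The marginal rate of substitution is 2/5, so w = 2/(5+2) = 0.286.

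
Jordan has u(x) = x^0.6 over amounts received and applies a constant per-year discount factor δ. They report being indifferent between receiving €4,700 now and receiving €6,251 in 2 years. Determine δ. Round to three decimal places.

The payoff in 2 years is discounted by δ^2, so u(4700) = δ^2·u(6251) and δ^2 = u(4700)/u(6251).
With u(x) = x^0.6: δ^2 = 4700^0.6/6251^0.6 = (4700/6251)^0.6 = 0.84273.
So δ = 0.84273^(1/2) ≈ 0.918.

δ ≈ 0.918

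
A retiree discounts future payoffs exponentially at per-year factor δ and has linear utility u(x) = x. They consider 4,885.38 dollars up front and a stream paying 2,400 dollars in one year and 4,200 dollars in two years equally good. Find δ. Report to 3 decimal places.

δ ≈ 0.830

Present value of the stream is 2400·δ + 4200·δ². Indifference gives 2400δ + 4200δ² = 4885.38.
Rearranged: 4200δ² + 2400δ − 4885.38 = 0.
The positive root is δ = [−2400 + √(2400² + 4·4200·4885.38)] / (2·4200) = (−2400 + 9372.000)/8400 ≈ 0.830.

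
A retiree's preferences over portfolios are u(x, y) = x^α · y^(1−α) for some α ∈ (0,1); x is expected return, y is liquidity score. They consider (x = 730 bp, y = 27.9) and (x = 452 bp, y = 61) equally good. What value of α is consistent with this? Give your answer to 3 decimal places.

α ≈ 0.620

Set the two utilities equal: 730^α·27.9^(1−α) = 452^α·61^(1−α).
Rearrange to (730/452)^α = (61/27.9)^(1−α) and take logs: α·0.479362 = (1−α)·0.782247.
With A = 0.479362 and B = 0.782247: α·A = (1−α)·B, so α = B/(A+B) = 0.782247/1.261609 ≈ 0.620.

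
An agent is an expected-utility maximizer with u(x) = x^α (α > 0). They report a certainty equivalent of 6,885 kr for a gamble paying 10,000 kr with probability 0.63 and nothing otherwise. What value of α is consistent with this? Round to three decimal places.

The lottery's expected utility is 0.63·u(10000) + 0.37·u(0) = 0.63·10000^α (since u(0) = 0 for α > 0).
Setting u(6885) equal to that: 6885^α = 0.63·10000^α ⇒ (6885/10000)^α = 0.63.
Taking logs: α·ln(6885/10000) = ln(0.63), so α = -0.462035 / -0.373240 ≈ 1.238.

α ≈ 1.238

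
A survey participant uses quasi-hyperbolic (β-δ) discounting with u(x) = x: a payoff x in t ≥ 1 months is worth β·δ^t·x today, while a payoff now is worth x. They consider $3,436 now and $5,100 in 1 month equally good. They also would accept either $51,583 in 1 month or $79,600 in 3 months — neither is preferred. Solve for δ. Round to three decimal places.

The second indifference involves only future payoffs, so β cancels: β·δ^1·51583 = β·δ^3·79600, giving δ^2 = 51583/79600 = 0.64803, so δ = 0.80500.

δ ≈ 0.805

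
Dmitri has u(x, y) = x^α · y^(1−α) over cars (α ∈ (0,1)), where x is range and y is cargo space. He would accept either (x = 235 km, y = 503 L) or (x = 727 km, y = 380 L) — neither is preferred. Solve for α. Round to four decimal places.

α ≈ 0.1989

Indifference: 235^α · 503^(1−α) = 727^α · 380^(1−α).
(235/727)^α = (380/503)^(1−α); take logs: α·ln(235/727) = (1−α)·ln(380/503), i.e. α·-1.1293410 = (1−α)·-0.2804189.
With A = -1.1293410 and B = -0.2804189: α·A = (1−α)·B, so α = B/(A+B) = -0.2804189/-1.4097599 ≈ 0.1989.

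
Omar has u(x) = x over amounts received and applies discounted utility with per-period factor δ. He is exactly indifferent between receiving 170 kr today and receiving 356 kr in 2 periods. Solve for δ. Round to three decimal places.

The payoff in 2 periods is discounted by δ^2, so u(170) = δ^2·u(356) and δ^2 = u(170)/u(356).
With u(x) = x: δ^2 = 170/356 = 0.47753.
Taking the square root: δ = 0.47753^(1/2) ≈ 0.691.

δ ≈ 0.691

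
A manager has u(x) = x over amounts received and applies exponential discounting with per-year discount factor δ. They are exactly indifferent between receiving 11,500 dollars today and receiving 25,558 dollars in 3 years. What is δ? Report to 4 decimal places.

δ ≈ 0.7663

Equating discounted utilities: u(11500) = δ^3·u(25558) ⇒ δ^3 = u(11500)/u(25558).
With u(x) = x: δ^3 = 11500/25558 = 0.44996.
Taking the cube root: δ = 0.44996^(1/3) ≈ 0.7663.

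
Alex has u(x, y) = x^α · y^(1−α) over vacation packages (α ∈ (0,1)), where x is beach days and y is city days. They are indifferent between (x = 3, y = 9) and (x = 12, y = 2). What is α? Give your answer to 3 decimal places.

α ≈ 0.520

The Cobb–Douglas utilities coincide, so 3^α·9^(1−α) = 12^α·2^(1−α).
(3/12)^α = (2/9)^(1−α); take logs: α·ln(3/12) = (1−α)·ln(2/9), i.e. α·-1.386294 = (1−α)·-1.504077.
So α/(1−α) = (-1.504077)/(-1.386294) = 1.084962, and α = 1.084962/2.084962 ≈ 0.520.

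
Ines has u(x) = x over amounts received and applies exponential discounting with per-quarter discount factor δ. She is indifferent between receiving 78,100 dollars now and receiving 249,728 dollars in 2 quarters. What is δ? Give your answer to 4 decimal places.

δ ≈ 0.5592

Indifference means u(78100) = δ^2 · u(249728), so δ^2 = u(78100)/u(249728).
With u(x) = x: δ^2 = 78100/249728 = 0.31274.
Hence δ = (0.31274)^(1/2) = 0.559232.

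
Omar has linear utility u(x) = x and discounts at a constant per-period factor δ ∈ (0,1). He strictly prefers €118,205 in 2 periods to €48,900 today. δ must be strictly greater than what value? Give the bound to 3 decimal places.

δ > 0.643

The preference means 48900 < δ^2·118205.
Dividing by 118205: δ^2 > 0.41369. Both sides are positive, so the square root keeps the direction.
δ > 0.41369^(1/2) = 0.643.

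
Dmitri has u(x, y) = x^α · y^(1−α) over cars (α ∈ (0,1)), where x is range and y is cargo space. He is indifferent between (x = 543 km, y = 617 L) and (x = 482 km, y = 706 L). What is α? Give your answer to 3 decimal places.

α ≈ 0.531

The Cobb–Douglas utilities coincide, so 543^α·617^(1−α) = 482^α·706^(1−α).
(543/482)^α = (706/617)^(1−α); take logs: α·ln(543/482) = (1−α)·ln(706/617), i.e. α·0.119165 = (1−α)·0.134746.
With A = 0.119165 and B = 0.134746: α·A = (1−α)·B, so α = B/(A+B) = 0.134746/0.253911 ≈ 0.531.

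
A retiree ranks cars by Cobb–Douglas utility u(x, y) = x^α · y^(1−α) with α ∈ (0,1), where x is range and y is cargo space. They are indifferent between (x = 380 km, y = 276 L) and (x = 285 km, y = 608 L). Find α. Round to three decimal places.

α ≈ 0.733

Set the two utilities equal: 380^α·276^(1−α) = 285^α·608^(1−α).
Taking logs: α·ln 380 + (1−α)·ln 276 = α·ln 285 + (1−α)·ln 608, i.e. α·0.287682 = (1−α)·0.789774.
So α/(1−α) = (0.789774)/(0.287682) = 2.745302, and α = 2.745302/3.745302 ≈ 0.733.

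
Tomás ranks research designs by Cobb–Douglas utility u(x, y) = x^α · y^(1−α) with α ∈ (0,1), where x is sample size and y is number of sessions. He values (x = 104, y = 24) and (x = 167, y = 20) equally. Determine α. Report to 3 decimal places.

α ≈ 0.278

The Cobb–Douglas utilities coincide, so 104^α·24^(1−α) = 167^α·20^(1−α).
Taking logs: α·ln 104 + (1−α)·ln 24 = α·ln 167 + (1−α)·ln 20, i.e. α·-0.473603 = (1−α)·-0.182322.
So α/(1−α) = (-0.182322)/(-0.473603) = 0.384968, and α = 0.384968/1.384968 ≈ 0.278.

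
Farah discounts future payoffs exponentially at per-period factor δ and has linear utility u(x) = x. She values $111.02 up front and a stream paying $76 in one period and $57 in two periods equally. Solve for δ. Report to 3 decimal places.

δ ≈ 0.880

The stream is worth 76δ + 57δ² today, so 76δ + 57δ² = 111.02.
So 57δ² + 76δ − 111.02 = 0.
By the quadratic formula (taking the positive root), δ = (−76 + √31088.56) / 114 ≈ 0.880.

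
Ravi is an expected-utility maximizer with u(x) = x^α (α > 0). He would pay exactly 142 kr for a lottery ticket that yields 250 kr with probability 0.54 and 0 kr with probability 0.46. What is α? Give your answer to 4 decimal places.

α ≈ 1.0894

The lottery's expected utility is 0.54·u(250) + 0.46·u(0) = 0.54·250^α (since u(0) = 0 for α > 0).
Equating: 142^α = 0.54·250^α, i.e. 0.5680^α = 0.54.
Take logs: α = ln 0.54 / ln(142/250) ≈ 1.089373.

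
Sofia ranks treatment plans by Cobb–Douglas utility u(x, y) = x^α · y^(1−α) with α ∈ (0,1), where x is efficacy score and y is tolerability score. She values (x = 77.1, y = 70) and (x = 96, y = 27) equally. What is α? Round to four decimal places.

Set the two utilities equal: 77.1^α·70^(1−α) = 96^α·27^(1−α).
(77.1/96)^α = (27/70)^(1−α); take logs: α·ln(77.1/96) = (1−α)·ln(27/70), i.e. α·-0.2192449 = (1−α)·-0.9526584.
With A = -0.2192449 and B = -0.9526584: α·A = (1−α)·B, so α = B/(A+B) = -0.9526584/-1.1719033 ≈ 0.8129.

α ≈ 0.8129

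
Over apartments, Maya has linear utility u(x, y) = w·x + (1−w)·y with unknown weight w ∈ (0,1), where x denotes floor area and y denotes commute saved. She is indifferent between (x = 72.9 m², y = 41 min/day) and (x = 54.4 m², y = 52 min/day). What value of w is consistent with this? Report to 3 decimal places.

w = 0.373

Equating utilities: w·72.9 + (1−w)·41 = w·54.4 + (1−w)·52.
Rearranging, 18.5·w − 11·(1−w) = 0.
The marginal rate of substitution is 11/18.5, so w = 11/(18.5+11) = 0.373.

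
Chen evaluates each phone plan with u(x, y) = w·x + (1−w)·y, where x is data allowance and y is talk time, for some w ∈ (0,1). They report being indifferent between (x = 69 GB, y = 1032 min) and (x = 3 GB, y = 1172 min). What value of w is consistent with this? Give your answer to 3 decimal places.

w = 0.680

Indifference: w·69 + (1−w)·1032 = w·3 + (1−w)·1172.
w·(69−3) = (1−w)·(1172−1032), i.e. w·66 = (1−w)·140.
So w/(1−w) = 140/66 = 2.1212, giving w = 140/(66+140) = 0.680.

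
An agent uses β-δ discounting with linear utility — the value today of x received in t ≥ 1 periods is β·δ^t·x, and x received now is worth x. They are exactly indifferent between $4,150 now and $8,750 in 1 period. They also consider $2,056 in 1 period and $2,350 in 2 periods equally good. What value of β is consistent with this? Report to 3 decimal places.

β ≈ 0.542

From the later pair, β·δ^1·2056 = β·δ^2·2350; dividing through, δ = 2056/2350 = 0.87489.
Now use the now-vs-future pair: 4150 = β·δ·8750 gives β = 4150/(0.87489·8750) ≈ 0.542.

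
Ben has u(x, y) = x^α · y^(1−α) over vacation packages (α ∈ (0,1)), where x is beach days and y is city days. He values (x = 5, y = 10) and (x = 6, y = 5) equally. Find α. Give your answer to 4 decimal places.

α ≈ 0.7917

Indifference: 5^α · 10^(1−α) = 6^α · 5^(1−α).
Taking logs: α·ln 5 + (1−α)·ln 10 = α·ln 6 + (1−α)·ln 5, i.e. α·-0.1823216 = (1−α)·-0.6931472.
With A = -0.1823216 and B = -0.6931472: α·A = (1−α)·B, so α = B/(A+B) = -0.6931472/-0.8754688 ≈ 0.7917.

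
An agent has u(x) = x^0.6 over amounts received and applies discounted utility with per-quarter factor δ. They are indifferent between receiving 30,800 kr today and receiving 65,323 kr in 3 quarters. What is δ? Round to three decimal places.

δ ≈ 0.860

The payoff in 3 quarters is discounted by δ^3, so u(30800) = δ^3·u(65323) and δ^3 = u(30800)/u(65323).
With u(x) = x^0.6: δ^3 = 30800^0.6/65323^0.6 = (30800/65323)^0.6 = 0.63693.
Taking the cube root: δ = 0.63693^(1/3) ≈ 0.860.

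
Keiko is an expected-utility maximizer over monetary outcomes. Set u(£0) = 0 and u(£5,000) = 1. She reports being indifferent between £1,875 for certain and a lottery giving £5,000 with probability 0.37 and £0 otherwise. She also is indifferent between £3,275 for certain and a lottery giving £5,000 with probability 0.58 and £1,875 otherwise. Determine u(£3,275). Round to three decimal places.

0.735

The first gamble pins u(£1,875): it must equal 0.37·1 + 0.63·0 = 0.37.
The second indifference gives u(£3,275) = 0.58·u(£5,000) + 0.42·u(£1,875) = 0.58·1.00 + 0.42·0.37 = 0.7354.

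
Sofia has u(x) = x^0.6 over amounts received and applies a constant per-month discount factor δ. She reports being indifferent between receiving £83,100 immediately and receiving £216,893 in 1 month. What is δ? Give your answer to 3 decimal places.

Indifference means u(83100) = δ · u(216893), so δ = u(83100)/u(216893).
Since u(x) = x^0.6, δ = (83100/216893)^0.6 = 0.38314^0.6 = 0.56236.

δ ≈ 0.562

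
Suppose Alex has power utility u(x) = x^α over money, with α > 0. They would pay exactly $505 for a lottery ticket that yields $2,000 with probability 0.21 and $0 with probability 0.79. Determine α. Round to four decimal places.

EU(lottery) = 0.21·2000^α + 0.79·0 = 0.21·2000^α.
Indifference: 505^α = 0.21·2000^α, so (505/2000)^α = 0.21.
Taking logs: α·ln(505/2000) = ln(0.21), so α = -1.5606477 / -1.3763440 ≈ 1.1339.

α ≈ 1.1339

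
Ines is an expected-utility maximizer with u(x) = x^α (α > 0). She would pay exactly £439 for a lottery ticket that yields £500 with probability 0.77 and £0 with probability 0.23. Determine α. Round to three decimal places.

The lottery's expected utility is 0.77·u(500) + 0.23·u(0) = 0.77·500^α (since u(0) = 0 for α > 0).
Setting u(439) equal to that: 439^α = 0.77·500^α ⇒ (439/500)^α = 0.77.
Taking logs: α·ln(439/500) = ln(0.77), so α = -0.261365 / -0.130109 ≈ 2.009.

α ≈ 2.009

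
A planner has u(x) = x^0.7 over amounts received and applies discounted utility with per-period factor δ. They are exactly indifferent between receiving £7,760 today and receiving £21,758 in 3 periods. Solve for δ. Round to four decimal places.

Equating discounted utilities: u(7760) = δ^3·u(21758) ⇒ δ^3 = u(7760)/u(21758).
With u(x) = x^0.7: δ^3 = 7760^0.7/21758^0.7 = (7760/21758)^0.7 = 0.48593.
So δ = 0.48593^(1/3) ≈ 0.7862.

δ ≈ 0.7862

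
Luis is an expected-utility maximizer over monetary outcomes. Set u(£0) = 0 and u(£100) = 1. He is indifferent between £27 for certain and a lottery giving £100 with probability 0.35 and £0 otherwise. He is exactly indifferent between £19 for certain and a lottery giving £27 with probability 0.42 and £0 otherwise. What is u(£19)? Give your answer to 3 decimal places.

From the first indifference, u(£27) = 0.35·u(£100) + 0.65·u(£0) = 0.35·1 + 0.65·0 = 0.35.
The second indifference gives u(£19) = 0.42·u(£27) + 0.58·u(£0) = 0.42·0.35 + 0.58·0.00 = 0.1470.

0.147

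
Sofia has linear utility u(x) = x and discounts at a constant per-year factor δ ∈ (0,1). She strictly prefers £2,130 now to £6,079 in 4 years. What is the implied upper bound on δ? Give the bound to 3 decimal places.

Under u(x) = x this choice says 2130 > δ^4·6079.
Dividing by 6079: δ^4 < 0.35039. Both sides are positive, so the 4th root keeps the direction.
δ < 0.35039^(1/4) = 0.769.

δ < 0.769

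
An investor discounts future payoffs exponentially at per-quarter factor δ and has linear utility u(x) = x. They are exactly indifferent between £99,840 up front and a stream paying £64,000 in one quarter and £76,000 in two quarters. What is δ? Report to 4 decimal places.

The stream is worth 64000δ + 76000δ² today, so 64000δ + 76000δ² = 99840.
That is, 76000δ² + 64000δ − 99840 = 0, a quadratic in δ.
The positive root is δ = [−64000 + √(64000² + 4·76000·99840)] / (2·76000) = (−64000 + 185600.000)/152000 ≈ 0.8000.

δ ≈ 0.8000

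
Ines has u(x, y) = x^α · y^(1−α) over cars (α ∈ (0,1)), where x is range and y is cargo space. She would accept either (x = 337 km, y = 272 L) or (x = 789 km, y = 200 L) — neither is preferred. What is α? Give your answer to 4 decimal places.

α ≈ 0.2655

The Cobb–Douglas utilities coincide, so 337^α·272^(1−α) = 789^α·200^(1−α).
(337/789)^α = (200/272)^(1−α); take logs: α·ln(337/789) = (1−α)·ln(200/272), i.e. α·-0.8506834 = (1−α)·-0.3074847.
So α/(1−α) = (-0.3074847)/(-0.8506834) = 0.3614561, and α = 0.3614561/1.3614561 ≈ 0.2655.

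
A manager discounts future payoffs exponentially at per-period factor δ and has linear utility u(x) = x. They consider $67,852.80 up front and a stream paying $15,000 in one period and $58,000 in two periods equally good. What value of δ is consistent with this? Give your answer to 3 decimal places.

Present value of the stream is 15000·δ + 58000·δ². Indifference gives 15000δ + 58000δ² = 67852.80.
Rearranged: 58000δ² + 15000δ − 67852.80 = 0.
The positive root is δ = [−15000 + √(15000² + 4·58000·67852.80)] / (2·58000) = (−15000 + 126360.000)/116000 ≈ 0.960.

δ ≈ 0.960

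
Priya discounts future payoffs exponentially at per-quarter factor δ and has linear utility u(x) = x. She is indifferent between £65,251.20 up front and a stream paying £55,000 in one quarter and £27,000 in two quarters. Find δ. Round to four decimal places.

Equating present values: 65251.20 = 55000δ + 27000δ².
So 27000δ² + 55000δ − 65251.20 = 0.
By the quadratic formula (taking the positive root), δ = (−55000 + √10072129600.00) / 54000 ≈ 0.8400.

δ ≈ 0.8400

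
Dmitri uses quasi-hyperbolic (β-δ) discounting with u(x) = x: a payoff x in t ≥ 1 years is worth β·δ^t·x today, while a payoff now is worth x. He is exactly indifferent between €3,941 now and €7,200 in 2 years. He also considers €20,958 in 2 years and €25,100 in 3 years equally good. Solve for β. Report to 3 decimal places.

β ≈ 0.785

The second indifference involves only future payoffs, so β cancels: β·δ^2·20958 = β·δ^3·25100, giving δ = 20958/25100 = 0.83498.
Substituting δ into 3941 = β·δ^2·7200: β = 3941/(5019.780) ≈ 0.785.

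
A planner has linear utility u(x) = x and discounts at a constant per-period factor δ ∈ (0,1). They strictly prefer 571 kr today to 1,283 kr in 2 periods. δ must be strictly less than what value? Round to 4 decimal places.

δ < 0.6671

The preference means 571 > δ^2·1283.
Hence δ^2 < 571/1283 = 0.44505, and x ↦ x^(1/2) is increasing on (0,∞).
δ < (571/1283)^(1/2) ≈ 0.6671.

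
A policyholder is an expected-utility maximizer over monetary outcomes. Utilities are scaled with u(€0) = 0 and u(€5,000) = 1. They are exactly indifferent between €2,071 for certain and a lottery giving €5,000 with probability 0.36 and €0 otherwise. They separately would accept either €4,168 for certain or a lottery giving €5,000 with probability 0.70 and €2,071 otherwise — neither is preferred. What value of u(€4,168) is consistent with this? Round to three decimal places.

0.808

From the first indifference, u(€2,071) = 0.36·u(€5,000) + 0.64·u(€0) = 0.36·1 + 0.64·0 = 0.36.
Then u(€4,168) = 0.70·u(€5,000) + 0.30·u(€2,071) = 0.70·1.00 + 0.30·0.36 = 0.8080.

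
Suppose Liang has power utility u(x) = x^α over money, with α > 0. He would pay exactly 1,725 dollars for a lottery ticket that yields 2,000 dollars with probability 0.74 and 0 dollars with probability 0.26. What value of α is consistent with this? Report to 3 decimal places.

Since u(0) = 0, the lottery's EU is 0.74·2000^α.
Indifference: 1725^α = 0.74·2000^α, so (1725/2000)^α = 0.74.
Taking logs: α·ln(1725/2000) = ln(0.74), so α = -0.301105 / -0.147920 ≈ 2.036.

α ≈ 2.036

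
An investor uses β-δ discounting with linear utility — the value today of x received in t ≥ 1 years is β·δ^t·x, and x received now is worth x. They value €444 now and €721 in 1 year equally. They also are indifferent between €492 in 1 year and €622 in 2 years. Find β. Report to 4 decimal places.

From the later pair, β·δ^1·492 = β·δ^2·622; dividing through, δ = 492/622 = 0.79100.
The first indifference: 444 = β·δ·721, so β = 444/(δ·721) = 444/(0.79100·721) ≈ 0.7785.

β ≈ 0.7785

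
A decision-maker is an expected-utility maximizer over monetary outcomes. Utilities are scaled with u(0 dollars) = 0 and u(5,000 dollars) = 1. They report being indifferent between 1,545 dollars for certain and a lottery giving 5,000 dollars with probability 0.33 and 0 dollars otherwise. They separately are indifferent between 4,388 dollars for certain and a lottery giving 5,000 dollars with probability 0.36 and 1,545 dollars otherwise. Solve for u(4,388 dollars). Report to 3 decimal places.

0.571

From the first indifference, u(1,545 dollars) = 0.33·u(5,000 dollars) + 0.67·u(0 dollars) = 0.33·1 + 0.67·0 = 0.33.
Chaining: u(4,388 dollars) = 0.36·1.00 + 0.64·0.33 = 0.5712.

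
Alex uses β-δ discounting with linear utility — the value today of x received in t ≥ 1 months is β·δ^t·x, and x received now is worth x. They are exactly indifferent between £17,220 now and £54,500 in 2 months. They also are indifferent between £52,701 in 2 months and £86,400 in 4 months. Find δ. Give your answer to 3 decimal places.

From the later pair, β·δ^2·52701 = β·δ^4·86400; dividing through, δ^2 = 52701/86400 = 0.60997, so δ = 0.78100.

δ ≈ 0.781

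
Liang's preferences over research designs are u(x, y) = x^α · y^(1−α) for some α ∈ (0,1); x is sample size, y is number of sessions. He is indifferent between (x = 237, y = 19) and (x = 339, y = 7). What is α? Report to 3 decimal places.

The Cobb–Douglas utilities coincide, so 237^α·19^(1−α) = 339^α·7^(1−α).
Rearrange to (237/339)^α = (7/19)^(1−α) and take logs: α·-0.357940 = (1−α)·-0.998529.
With A = -0.357940 and B = -0.998529: α·A = (1−α)·B, so α = B/(A+B) = -0.998529/-1.356469 ≈ 0.736.

α ≈ 0.736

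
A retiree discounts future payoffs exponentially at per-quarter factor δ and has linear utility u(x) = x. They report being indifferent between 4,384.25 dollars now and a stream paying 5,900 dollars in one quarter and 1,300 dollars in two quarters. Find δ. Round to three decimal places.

Equating present values: 4384.25 = 5900δ + 1300δ².
So 1300δ² + 5900δ − 4384.25 = 0.
By the quadratic formula (taking the positive root), δ = (−5900 + √57608100.00) / 2600 ≈ 0.650.

δ ≈ 0.650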